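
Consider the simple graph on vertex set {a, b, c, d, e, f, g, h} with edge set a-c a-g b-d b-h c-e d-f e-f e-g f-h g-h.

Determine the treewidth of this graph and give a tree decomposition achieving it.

Every bag has size at most 3, so the width is 3 − 1 = 2 and tw(G) ≤ 2. Since d–b–h–f–d is a cycle in G, G is not acyclic. Forests are exactly the graphs of treewidth ≤ 1, so tw(G) ≥ 2. Therefore the treewidth is 2.

Treewidth 2.
One such decomposition:
Bags: B1 = {b, d, f}  B2 = {b, f, h}  B3 = {e, f, h}  B4 = {e, g, h}  B5 = {c, e, g}  B6 = {a, c, g}
Tree: B1–B2, B2–B3, B3–B4, B4–B5, B5–B6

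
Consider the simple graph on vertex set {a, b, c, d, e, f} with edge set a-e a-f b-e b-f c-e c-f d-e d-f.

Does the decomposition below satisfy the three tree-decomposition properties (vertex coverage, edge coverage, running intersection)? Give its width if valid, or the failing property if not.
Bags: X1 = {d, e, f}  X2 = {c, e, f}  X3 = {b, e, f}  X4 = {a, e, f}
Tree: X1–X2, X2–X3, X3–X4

Every vertex of G appears in some bag (union = {a, b, c, d, e, f}); every edge is covered by a bag; and for each vertex v the set of bags containing v is connected in the bag tree. The decomposition is therefore valid. The largest bag has 3 vertices, so the width is 2.

Yes; width 2.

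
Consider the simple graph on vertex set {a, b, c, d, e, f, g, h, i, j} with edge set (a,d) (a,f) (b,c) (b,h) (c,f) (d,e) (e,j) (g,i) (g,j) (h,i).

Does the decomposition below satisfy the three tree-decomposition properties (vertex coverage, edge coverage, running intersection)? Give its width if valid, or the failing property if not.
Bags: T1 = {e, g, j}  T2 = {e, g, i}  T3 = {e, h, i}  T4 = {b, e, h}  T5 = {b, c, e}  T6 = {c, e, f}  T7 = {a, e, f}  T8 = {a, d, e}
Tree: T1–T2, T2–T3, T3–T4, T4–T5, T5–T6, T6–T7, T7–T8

Checking the three conditions: (i) the bags cover all of {a, b, c, d, e, f, g, h, i, j}; (ii) for each edge, some bag contains both endpoints; (iii) the bags containing any fixed vertex form a subtree. All hold, so the decomposition is valid with width 3 − 1 = 2.

Yes; width 2.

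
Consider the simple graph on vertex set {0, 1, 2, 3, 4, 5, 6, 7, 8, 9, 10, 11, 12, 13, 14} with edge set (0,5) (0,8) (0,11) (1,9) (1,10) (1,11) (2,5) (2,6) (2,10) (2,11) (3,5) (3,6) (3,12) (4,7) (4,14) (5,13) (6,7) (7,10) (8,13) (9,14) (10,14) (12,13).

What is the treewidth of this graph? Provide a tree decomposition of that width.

Treewidth 3.
One such decomposition:
Bags: B1 = {3, 8, 12, 13}  B2 = {3, 5, 8, 13}  B3 = {0, 3, 5, 8}  B4 = {0, 3, 5, 6}  B5 = {0, 2, 5, 6}  B6 = {0, 2, 6, 11}  B7 = {2, 6, 7, 11}  B8 = {2, 7, 10, 11}  B9 = {1, 7, 10, 11}  B10 = {1, 4, 7, 10}  B11 = {1, 4, 10, 14}  B12 = {1, 4, 9, 14}
Tree: B1–B2, B2–B3, B3–B4, B4–B5, B5–B6, B6–B7, B7–B8, B8–B9, B9–B10, B10–B11, B11–B12

The largest bag has 4 vertices, giving width 3; this decomposition certifies tw(G) ≤ 3. For the lower bound: the 4 vertex sets {8,12,13}, {3}, {5}, {0,2,6,11} are disjoint, each induces a connected subgraph, and every pair is joined by at least one edge of G. Contracting each set to a single vertex therefore yields K_{4} as a minor, and since treewidth is minor-monotone, tw(G) ≥ tw(K_{4}) = 3. Hence tw(G) = 3 exactly.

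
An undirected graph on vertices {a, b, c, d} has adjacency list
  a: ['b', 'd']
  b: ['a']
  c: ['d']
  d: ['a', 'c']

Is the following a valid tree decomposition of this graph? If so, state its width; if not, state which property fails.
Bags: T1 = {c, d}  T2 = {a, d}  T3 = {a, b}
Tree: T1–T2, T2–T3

Yes; width 1.

Vertex coverage: the bags together contain {a, b, c, d}, the full vertex set. Edge coverage: each edge of G has both endpoints in at least one bag. Running intersection: for every vertex, the bags containing it form a connected subtree. All three properties hold, so this is a valid tree decomposition of width max|bag| − 1 = 1, and hence tw(G) ≤ 1.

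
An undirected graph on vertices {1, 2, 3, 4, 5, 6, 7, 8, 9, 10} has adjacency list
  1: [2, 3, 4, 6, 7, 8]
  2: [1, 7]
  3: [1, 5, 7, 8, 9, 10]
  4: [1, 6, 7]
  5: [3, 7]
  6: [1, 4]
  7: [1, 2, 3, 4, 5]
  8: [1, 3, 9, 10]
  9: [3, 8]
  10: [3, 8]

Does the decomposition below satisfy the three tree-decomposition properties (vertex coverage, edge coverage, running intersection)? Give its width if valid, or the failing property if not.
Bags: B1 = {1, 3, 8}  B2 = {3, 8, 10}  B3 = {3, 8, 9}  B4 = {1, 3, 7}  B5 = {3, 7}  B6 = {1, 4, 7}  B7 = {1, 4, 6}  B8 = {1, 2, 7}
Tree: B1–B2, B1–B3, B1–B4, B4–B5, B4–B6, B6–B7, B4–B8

No — vertex 5 appears in no bag.

A tree decomposition must satisfy three properties: every vertex lies in some bag; for every edge, both endpoints lie together in some bag; and for every vertex, the bags containing it form a connected subtree. Here vertex 5 appears in no bag, so the decomposition is invalid.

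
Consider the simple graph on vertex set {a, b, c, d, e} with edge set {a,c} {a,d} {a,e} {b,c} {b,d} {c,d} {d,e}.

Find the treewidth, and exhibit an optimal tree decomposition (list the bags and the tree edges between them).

Treewidth 2.
One such decomposition:
Bags: B1 = {b, c, d}  B2 = {a, c, d}  B3 = {a, d, e}
Tree: B1–B2, B2–B3

The largest bag has 3 vertices, giving width 2; this decomposition certifies tw(G) ≤ 2. Conversely, {a, d, e} is a clique of size 3, and the vertices of any clique must share a bag in every tree decomposition; so some bag has ≥ 3 vertices and tw(G) ≥ 2. Therefore the treewidth is 2.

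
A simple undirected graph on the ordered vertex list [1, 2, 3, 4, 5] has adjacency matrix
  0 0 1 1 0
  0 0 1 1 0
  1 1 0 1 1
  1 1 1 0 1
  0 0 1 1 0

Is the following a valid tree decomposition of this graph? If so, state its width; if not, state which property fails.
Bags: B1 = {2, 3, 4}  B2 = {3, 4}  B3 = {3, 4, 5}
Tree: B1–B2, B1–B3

A tree decomposition must satisfy three properties: every vertex lies in some bag; for every edge, both endpoints lie together in some bag; and for every vertex, the bags containing it form a connected subtree. Here vertex 1 appears in no bag, so the decomposition is invalid.

No — vertex 1 appears in no bag.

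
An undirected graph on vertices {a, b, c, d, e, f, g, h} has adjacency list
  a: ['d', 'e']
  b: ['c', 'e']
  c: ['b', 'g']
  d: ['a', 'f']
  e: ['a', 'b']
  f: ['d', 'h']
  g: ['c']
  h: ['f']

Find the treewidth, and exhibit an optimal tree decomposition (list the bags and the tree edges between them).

Treewidth 1.
One such decomposition:
Bags: B1 = {f, h}  B2 = {d, f}  B3 = {a, d}  B4 = {a, e}  B5 = {b, e}  B6 = {b, c}  B7 = {c, g}
Tree: B1–B2, B2–B3, B3–B4, B4–B5, B5–B6, B6–B7

Every bag has size at most 2, so the width is 2 − 1 = 1 and tw(G) ≤ 1. Since G has at least one edge (e.g. h–f), it is not an edgeless graph, so tw(G) ≥ 1. Hence tw(G) = 1 exactly.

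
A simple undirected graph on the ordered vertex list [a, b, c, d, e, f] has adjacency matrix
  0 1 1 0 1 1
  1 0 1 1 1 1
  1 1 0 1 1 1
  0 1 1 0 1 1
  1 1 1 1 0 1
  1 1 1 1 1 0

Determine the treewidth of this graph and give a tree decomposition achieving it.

Treewidth 4.
One such decomposition:
Bags: B1 = {a, b, c, e, f}  B2 = {b, c, d, e, f}
Tree: B1–B2

The largest bag has 5 vertices, giving width 4; this decomposition certifies tw(G) ≤ 4. For the lower bound, the 5 vertices {b, c, d, e, f} are pairwise adjacent, and any tree decomposition puts a clique entirely inside one bag — forcing width ≥ 4. Combining the bounds, tw(G) = 4.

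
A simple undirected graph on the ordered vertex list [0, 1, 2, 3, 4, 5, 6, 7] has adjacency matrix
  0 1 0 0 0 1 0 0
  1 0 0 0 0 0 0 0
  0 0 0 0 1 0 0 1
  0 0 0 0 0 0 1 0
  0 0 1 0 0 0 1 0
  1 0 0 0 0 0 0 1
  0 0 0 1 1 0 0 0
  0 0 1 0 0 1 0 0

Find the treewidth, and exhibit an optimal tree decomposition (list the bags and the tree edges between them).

Every bag has size at most 2, so the width is 2 − 1 = 1 and tw(G) ≤ 1. G has an edge, so its treewidth is at least 1. Therefore the treewidth is 1.

Treewidth 1.
Bags: B1 = {3, 6}  B2 = {4, 6}  B3 = {2, 4}  B4 = {2, 7}  B5 = {5, 7}  B6 = {0, 5}  B7 = {0, 1}
Tree: B1–B2, B2–B3, B3–B4, B4–B5, B5–B6, B6–B7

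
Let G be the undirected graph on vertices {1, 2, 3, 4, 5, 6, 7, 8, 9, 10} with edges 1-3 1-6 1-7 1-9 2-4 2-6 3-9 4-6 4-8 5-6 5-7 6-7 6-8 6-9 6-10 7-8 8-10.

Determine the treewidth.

A width-2 tree decomposition is:
Bags: B1 = {4, 6, 8}  B2 = {6, 7, 8}  B3 = {1, 6, 7}  B4 = {5, 6, 7}  B5 = {2, 4, 6}  B6 = {1, 6, 9}  B7 = {1, 3, 9}  B8 = {6, 8, 10}
Tree: B1–B2, B2–B3, B3–B4, B1–B5, B3–B6, B6–B7, B1–B8
Each bag holds 3 vertices, so the decomposition has width 2, which upper-bounds the treewidth. On the other hand G contains the 3-clique {1, 3, 9}. A clique must lie in a single bag of any decomposition, so no decomposition can have width below 2. The upper and lower bounds meet at 2, so that is the treewidth.

2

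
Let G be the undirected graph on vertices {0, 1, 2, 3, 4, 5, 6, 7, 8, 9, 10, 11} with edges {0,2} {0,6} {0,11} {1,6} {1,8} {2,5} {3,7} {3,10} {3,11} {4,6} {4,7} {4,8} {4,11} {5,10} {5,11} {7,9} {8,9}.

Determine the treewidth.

3

A width-3 tree decomposition is:
Bags: B1 = {2, 3, 5, 10}  B2 = {2, 3, 5, 11}  B3 = {0, 2, 3, 11}  B4 = {0, 3, 7, 11}  B5 = {0, 4, 7, 11}  B6 = {0, 4, 6, 7}  B7 = {4, 6, 7, 9}  B8 = {4, 6, 8, 9}  B9 = {1, 6, 8, 9}
Tree: B1–B2, B2–B3, B3–B4, B4–B5, B5–B6, B6–B7, B7–B8, B8–B9
Each bag holds 4 vertices, so the decomposition has width 3, which upper-bounds the treewidth. For the lower bound: the 4 vertex sets {2,5,10}, {3}, {11}, {0,4,6,7} are disjoint, each induces a connected subgraph, and every pair is joined by at least one edge of G. Contracting each set to a single vertex therefore yields K_{4} as a minor, and since treewidth is minor-monotone, tw(G) ≥ tw(K_{4}) = 3. Hence tw(G) = 3 exactly.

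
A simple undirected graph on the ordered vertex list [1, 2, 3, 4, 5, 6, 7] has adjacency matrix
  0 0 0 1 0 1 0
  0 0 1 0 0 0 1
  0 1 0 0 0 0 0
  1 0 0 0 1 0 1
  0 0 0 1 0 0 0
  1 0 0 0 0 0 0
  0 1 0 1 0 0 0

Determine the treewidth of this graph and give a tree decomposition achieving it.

Treewidth 1.
Bags: B1 = {1, 4}  B2 = {4, 5}  B3 = {4, 7}  B4 = {2, 7}  B5 = {2, 3}  B6 = {1, 6}
Tree: B1–B2, B2–B3, B3–B4, B4–B5, B1–B6

Every bag has size at most 2, so the width is 2 − 1 = 1 and tw(G) ≤ 1. Any graph with an edge has treewidth ≥ 1, and G has the edge 4–1. The upper and lower bounds meet at 1, so that is the treewidth.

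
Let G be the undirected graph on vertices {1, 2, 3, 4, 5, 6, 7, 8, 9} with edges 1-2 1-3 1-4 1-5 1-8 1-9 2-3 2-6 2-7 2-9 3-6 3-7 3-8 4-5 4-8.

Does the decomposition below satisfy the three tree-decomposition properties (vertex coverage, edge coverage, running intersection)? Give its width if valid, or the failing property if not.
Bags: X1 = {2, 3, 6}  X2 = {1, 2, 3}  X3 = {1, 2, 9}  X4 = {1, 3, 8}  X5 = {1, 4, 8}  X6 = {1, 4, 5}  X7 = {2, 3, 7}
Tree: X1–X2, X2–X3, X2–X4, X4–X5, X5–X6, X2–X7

Yes; width 2.

Every vertex of G appears in some bag (union = {1, 2, 3, 4, 5, 6, 7, 8, 9}); every edge is covered by a bag; and for each vertex v the set of bags containing v is connected in the bag tree. The decomposition is therefore valid. The largest bag has 3 vertices, so the width is 2.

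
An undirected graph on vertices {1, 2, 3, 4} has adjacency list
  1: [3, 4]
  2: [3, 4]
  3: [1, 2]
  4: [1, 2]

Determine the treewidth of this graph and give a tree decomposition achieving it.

The largest bag has 3 vertices, giving width 2; this decomposition certifies tw(G) ≤ 2. The edges 2–3–1–4–2 form a cycle, so G is not a tree and its treewidth is at least 2. Combining the bounds, tw(G) = 2.

Treewidth 2.
One such decomposition:
Bags: B1 = {1, 2, 3}  B2 = {1, 2, 4}
Tree: B1–B2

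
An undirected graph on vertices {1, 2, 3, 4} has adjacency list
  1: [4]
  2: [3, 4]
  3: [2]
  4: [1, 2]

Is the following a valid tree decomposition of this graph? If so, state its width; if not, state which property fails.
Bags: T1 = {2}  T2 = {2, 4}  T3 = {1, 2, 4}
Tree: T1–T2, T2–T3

A tree decomposition must satisfy three properties: every vertex lies in some bag; for every edge, both endpoints lie together in some bag; and for every vertex, the bags containing it form a connected subtree. Here vertex 3 appears in no bag, so the decomposition is invalid.

No — vertex 3 appears in no bag.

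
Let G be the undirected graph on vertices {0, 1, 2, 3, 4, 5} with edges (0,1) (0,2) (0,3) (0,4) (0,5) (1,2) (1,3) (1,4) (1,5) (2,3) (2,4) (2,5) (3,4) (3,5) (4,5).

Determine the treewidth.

A width-5 tree decomposition is:
Bags: B1 = {0, 1, 2, 3, 4, 5}
Tree: (single bag)
With just one bag of size 6, the width is 6 − 1 = 5, so tw(G) ≤ 5. On the other hand G contains the 6-clique {0, 1, 2, 3, 4, 5}. A clique must lie in a single bag of any decomposition, so no decomposition can have width below 5. Hence tw(G) = 5 exactly.

5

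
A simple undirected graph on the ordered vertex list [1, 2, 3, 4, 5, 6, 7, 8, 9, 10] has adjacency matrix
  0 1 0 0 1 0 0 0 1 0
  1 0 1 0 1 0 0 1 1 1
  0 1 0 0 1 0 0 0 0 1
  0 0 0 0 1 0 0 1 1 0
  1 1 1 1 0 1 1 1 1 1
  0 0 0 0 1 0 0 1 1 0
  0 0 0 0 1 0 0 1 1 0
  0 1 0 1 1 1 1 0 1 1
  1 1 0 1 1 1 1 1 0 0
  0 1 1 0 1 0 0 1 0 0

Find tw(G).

3

A width-3 tree decomposition is:
Bags: B1 = {2, 5, 8, 9}  B2 = {2, 5, 8, 10}  B3 = {4, 5, 8, 9}  B4 = {5, 6, 8, 9}  B5 = {2, 3, 5, 10}  B6 = {5, 7, 8, 9}  B7 = {1, 2, 5, 9}
Tree: B1–B2, B1–B3, B1–B4, B2–B5, B1–B6, B1–B7
Each bag holds 4 vertices, so the decomposition has width 3, which upper-bounds the treewidth. On the other hand G contains the 4-clique {2, 5, 8, 9}. A clique must lie in a single bag of any decomposition, so no decomposition can have width below 3. The upper and lower bounds meet at 3, so that is the treewidth.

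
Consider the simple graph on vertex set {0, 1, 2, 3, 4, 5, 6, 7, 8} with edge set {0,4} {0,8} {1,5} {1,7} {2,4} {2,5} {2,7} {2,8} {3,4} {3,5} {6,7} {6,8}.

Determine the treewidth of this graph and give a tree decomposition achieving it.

Treewidth 3.
One such decomposition:
Bags: B1 = {1, 6, 7, 8}  B2 = {1, 2, 7, 8}  B3 = {1, 2, 5, 8}  B4 = {0, 2, 5, 8}  B5 = {0, 2, 4, 5}  B6 = {0, 3, 4, 5}
Tree: B1–B2, B2–B3, B3–B4, B4–B5, B5–B6

Every bag has size at most 4, so the width is 4 − 1 = 3 and tw(G) ≤ 3. For the lower bound: the 4 vertex sets {1,6,7}, {8}, {2}, {0,3,4,5} are disjoint, each induces a connected subgraph, and every pair is joined by at least one edge of G. Contracting each set to a single vertex therefore yields K_{4} as a minor, and since treewidth is minor-monotone, tw(G) ≥ tw(K_{4}) = 3. Therefore the treewidth is 3.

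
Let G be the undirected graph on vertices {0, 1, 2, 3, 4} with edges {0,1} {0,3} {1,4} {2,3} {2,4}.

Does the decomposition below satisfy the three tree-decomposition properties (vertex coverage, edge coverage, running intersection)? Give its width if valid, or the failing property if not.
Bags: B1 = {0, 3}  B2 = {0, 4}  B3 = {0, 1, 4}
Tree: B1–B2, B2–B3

A tree decomposition must satisfy three properties: every vertex lies in some bag; for every edge, both endpoints lie together in some bag; and for every vertex, the bags containing it form a connected subtree. Here vertex 2 appears in no bag, so the decomposition is invalid.

No — vertex 2 appears in no bag.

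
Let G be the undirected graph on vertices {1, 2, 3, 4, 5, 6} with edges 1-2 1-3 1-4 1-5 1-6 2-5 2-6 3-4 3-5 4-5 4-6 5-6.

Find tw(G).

3

A width-3 tree decomposition is:
Bags: B1 = {1, 2, 5, 6}  B2 = {1, 4, 5, 6}  B3 = {1, 3, 4, 5}
Tree: B1–B2, B2–B3
Every bag has size at most 4, so the width is 4 − 1 = 3 and tw(G) ≤ 3. Conversely, {1, 2, 5, 6} is a clique of size 4, and the vertices of any clique must share a bag in every tree decomposition; so some bag has ≥ 4 vertices and tw(G) ≥ 3. The upper and lower bounds meet at 3, so that is the treewidth.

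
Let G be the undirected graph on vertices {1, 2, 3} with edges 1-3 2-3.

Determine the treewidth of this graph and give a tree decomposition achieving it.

Treewidth 1.
Bags: B1 = {2, 3}  B2 = {1, 3}
Tree: B1–B2

Every bag has size at most 2, so the width is 2 − 1 = 1 and tw(G) ≤ 1. Any graph with an edge has treewidth ≥ 1, and G has the edge 2–3. The upper and lower bounds meet at 1, so that is the treewidth.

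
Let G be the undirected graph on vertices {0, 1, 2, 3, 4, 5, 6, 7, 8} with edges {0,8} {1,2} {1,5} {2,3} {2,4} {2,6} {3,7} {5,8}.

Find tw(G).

A width-1 tree decomposition is:
Bags: B1 = {2, 3}  B2 = {3, 7}  B3 = {2, 6}  B4 = {1, 2}  B5 = {1, 5}  B6 = {5, 8}  B7 = {0, 8}  B8 = {2, 4}
Tree: B1–B2, B1–B3, B1–B4, B4–B5, B5–B6, B6–B7, B3–B8
Each bag holds 2 vertices, so the decomposition has width 1, which upper-bounds the treewidth. Since G has at least one edge (e.g. 3–2), it is not an edgeless graph, so tw(G) ≥ 1. Combining the bounds, tw(G) = 1.

1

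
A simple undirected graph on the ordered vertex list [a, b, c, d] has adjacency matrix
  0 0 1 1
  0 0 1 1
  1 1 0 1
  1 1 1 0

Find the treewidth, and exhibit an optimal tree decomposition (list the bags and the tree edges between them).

Treewidth 2.
Bags: B1 = {b, c, d}  B2 = {a, c, d}
Tree: B1–B2

Each bag holds 3 vertices, so the decomposition has width 2, which upper-bounds the treewidth. For the lower bound, the 3 vertices {a, c, d} are pairwise adjacent, and any tree decomposition puts a clique entirely inside one bag — forcing width ≥ 2. Therefore the treewidth is 2.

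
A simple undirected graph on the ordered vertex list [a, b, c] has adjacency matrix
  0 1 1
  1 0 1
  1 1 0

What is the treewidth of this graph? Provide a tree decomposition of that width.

With just one bag of size 3, the width is 3 − 1 = 2, so tw(G) ≤ 2. For the lower bound, the 3 vertices {a, b, c} are pairwise adjacent, and any tree decomposition puts a clique entirely inside one bag — forcing width ≥ 2. Therefore the treewidth is 2.

Treewidth 2.
Bags: B1 = {a, b, c}
Tree: (single bag)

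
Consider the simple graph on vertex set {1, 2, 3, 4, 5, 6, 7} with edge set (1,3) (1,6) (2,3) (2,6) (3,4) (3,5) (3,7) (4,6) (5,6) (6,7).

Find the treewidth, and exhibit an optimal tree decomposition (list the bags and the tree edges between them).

Each bag holds 3 vertices, so the decomposition has width 2, which upper-bounds the treewidth. The edges 6–4–3–5–6 form a cycle, so G is not a tree and its treewidth is at least 2. Therefore the treewidth is 2.

Treewidth 2.
One such decomposition:
Bags: B1 = {3, 4, 6}  B2 = {3, 5, 6}  B3 = {3, 6, 7}  B4 = {1, 3, 6}  B5 = {2, 3, 6}
Tree: B1–B2, B2–B3, B3–B4, B4–B5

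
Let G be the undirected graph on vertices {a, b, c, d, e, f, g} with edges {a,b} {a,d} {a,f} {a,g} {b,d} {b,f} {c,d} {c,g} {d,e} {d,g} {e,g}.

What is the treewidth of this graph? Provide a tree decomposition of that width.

Treewidth 2.
One such decomposition:
Bags: B1 = {a, d, g}  B2 = {a, b, d}  B3 = {a, b, f}  B4 = {c, d, g}  B5 = {d, e, g}
Tree: B1–B2, B2–B3, B1–B4, B1–B5

Each bag holds 3 vertices, so the decomposition has width 2, which upper-bounds the treewidth. Conversely, {d, e, g} is a clique of size 3, and the vertices of any clique must share a bag in every tree decomposition; so some bag has ≥ 3 vertices and tw(G) ≥ 2. Therefore the treewidth is 2.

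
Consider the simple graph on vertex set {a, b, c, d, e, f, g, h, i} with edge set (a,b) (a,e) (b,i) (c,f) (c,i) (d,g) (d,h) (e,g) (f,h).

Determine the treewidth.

A width-2 tree decomposition is:
Bags: B1 = {b, c, i}  B2 = {a, b, c}  B3 = {a, c, e}  B4 = {c, e, g}  B5 = {c, d, g}  B6 = {c, d, h}  B7 = {c, f, h}
Tree: B1–B2, B2–B3, B3–B4, B4–B5, B5–B6, B6–B7
Every bag has size at most 3, so the width is 3 − 1 = 2 and tw(G) ≤ 2. Since c–i–b–a–e–g–d–h–f–c is a cycle in G, G is not acyclic. Forests are exactly the graphs of treewidth ≤ 1, so tw(G) ≥ 2. Combining the bounds, tw(G) = 2.

2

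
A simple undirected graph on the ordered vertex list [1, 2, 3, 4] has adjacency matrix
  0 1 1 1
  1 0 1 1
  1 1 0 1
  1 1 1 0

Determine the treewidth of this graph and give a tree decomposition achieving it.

Treewidth 3.
One such decomposition:
Bags: B1 = {1, 2, 3, 4}
Tree: (single bag)

A single bag containing all 4 vertices is trivially a valid decomposition of width 3. On the other hand G contains the 4-clique {1, 2, 3, 4}. A clique must lie in a single bag of any decomposition, so no decomposition can have width below 3. The upper and lower bounds meet at 3, so that is the treewidth.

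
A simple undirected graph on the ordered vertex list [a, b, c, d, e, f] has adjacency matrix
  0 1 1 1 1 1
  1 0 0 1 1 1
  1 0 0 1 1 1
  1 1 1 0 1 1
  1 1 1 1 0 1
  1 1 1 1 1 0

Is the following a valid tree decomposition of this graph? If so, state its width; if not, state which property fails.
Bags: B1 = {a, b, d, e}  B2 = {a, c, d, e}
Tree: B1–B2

No — vertex f appears in no bag.

A tree decomposition must satisfy three properties: every vertex lies in some bag; for every edge, both endpoints lie together in some bag; and for every vertex, the bags containing it form a connected subtree. Here vertex f appears in no bag, so the decomposition is invalid.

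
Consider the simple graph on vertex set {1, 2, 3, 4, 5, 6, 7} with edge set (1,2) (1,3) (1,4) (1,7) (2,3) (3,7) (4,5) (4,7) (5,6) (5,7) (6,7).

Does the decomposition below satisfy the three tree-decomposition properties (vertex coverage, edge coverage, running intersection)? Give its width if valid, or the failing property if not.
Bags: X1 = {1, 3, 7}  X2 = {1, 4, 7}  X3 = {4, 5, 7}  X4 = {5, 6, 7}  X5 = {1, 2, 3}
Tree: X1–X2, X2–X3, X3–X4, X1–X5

Every vertex of G appears in some bag (union = {1, 2, 3, 4, 5, 6, 7}); every edge is covered by a bag; and for each vertex v the set of bags containing v is connected in the bag tree. The decomposition is therefore valid. The largest bag has 3 vertices, so the width is 2.

Yes; width 2.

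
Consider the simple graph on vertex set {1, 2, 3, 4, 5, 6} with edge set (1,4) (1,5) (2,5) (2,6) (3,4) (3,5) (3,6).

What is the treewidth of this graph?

A width-2 tree decomposition is:
Bags: B1 = {2, 5, 6}  B2 = {3, 5, 6}  B3 = {1, 3, 5}  B4 = {1, 3, 4}
Tree: B1–B2, B2–B3, B3–B4
Each bag holds 3 vertices, so the decomposition has width 2, which upper-bounds the treewidth. Since 2–6–3–5–2 is a cycle in G, G is not acyclic. Forests are exactly the graphs of treewidth ≤ 1, so tw(G) ≥ 2. Combining the bounds, tw(G) = 2.

2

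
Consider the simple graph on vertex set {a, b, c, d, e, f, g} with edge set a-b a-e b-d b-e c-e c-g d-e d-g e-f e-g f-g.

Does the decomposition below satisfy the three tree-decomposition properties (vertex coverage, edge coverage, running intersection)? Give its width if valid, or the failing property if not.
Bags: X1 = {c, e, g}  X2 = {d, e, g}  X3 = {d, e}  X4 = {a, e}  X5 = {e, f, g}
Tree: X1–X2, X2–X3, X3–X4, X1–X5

No — vertex b appears in no bag.

A tree decomposition must satisfy three properties: every vertex lies in some bag; for every edge, both endpoints lie together in some bag; and for every vertex, the bags containing it form a connected subtree. Here vertex b appears in no bag, so the decomposition is invalid.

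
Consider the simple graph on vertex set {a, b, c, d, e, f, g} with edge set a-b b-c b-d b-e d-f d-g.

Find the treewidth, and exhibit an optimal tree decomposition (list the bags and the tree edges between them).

Each bag holds 2 vertices, so the decomposition has width 1, which upper-bounds the treewidth. Since G has at least one edge (e.g. e–b), it is not an edgeless graph, so tw(G) ≥ 1. Hence tw(G) = 1 exactly.

Treewidth 1.
Bags: B1 = {b, e}  B2 = {b, d}  B3 = {b, c}  B4 = {d, f}  B5 = {a, b}  B6 = {d, g}
Tree: B1–B2, B1–B3, B2–B4, B1–B5, B2–B6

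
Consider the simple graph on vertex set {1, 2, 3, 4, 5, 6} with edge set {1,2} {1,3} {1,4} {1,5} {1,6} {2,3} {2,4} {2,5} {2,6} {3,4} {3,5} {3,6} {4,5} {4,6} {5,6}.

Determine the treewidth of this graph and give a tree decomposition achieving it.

Treewidth 5.
One such decomposition:
Bags: B1 = {1, 2, 3, 4, 5, 6}
Tree: (single bag)

A single bag containing all 6 vertices is trivially a valid decomposition of width 5. Conversely, {1, 2, 3, 4, 5, 6} is a clique of size 6, and the vertices of any clique must share a bag in every tree decomposition; so some bag has ≥ 6 vertices and tw(G) ≥ 5. The upper and lower bounds meet at 5, so that is the treewidth.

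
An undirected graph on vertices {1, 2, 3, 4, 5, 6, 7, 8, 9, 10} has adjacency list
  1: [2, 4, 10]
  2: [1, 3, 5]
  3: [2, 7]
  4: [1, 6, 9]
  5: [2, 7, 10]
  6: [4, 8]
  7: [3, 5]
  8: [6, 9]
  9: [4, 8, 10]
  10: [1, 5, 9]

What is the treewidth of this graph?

A width-2 tree decomposition is:
Bags: B1 = {3, 5, 7}  B2 = {2, 3, 5}  B3 = {2, 5, 10}  B4 = {1, 2, 10}  B5 = {1, 9, 10}  B6 = {1, 4, 9}  B7 = {4, 8, 9}  B8 = {4, 6, 8}
Tree: B1–B2, B2–B3, B3–B4, B4–B5, B5–B6, B6–B7, B7–B8
Each bag holds 3 vertices, so the decomposition has width 2, which upper-bounds the treewidth. For the lower bound, G contains the cycle 7–3–2–5–7, so G is not a forest; only forests have treewidth ≤ 1, hence tw(G) ≥ 2. Combining the bounds, tw(G) = 2.

2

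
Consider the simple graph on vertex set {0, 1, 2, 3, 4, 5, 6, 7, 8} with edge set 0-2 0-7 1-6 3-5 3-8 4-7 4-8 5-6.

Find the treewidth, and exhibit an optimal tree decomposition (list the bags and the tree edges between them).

Treewidth 1.
Bags: B1 = {0, 2}  B2 = {0, 7}  B3 = {4, 7}  B4 = {4, 8}  B5 = {3, 8}  B6 = {3, 5}  B7 = {5, 6}  B8 = {1, 6}
Tree: B1–B2, B2–B3, B3–B4, B4–B5, B5–B6, B6–B7, B7–B8

Each bag holds 2 vertices, so the decomposition has width 1, which upper-bounds the treewidth. Any graph with an edge has treewidth ≥ 1, and G has the edge 2–0. Hence tw(G) = 1 exactly.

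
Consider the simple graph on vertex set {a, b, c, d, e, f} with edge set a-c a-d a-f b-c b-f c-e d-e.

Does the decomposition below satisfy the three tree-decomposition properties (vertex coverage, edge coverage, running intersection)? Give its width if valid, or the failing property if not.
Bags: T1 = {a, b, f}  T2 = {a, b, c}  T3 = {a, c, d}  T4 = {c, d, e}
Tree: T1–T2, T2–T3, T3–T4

Yes; width 2.

Checking the three conditions: (i) the bags cover all of {a, b, c, d, e, f}; (ii) for each edge, some bag contains both endpoints; (iii) the bags containing any fixed vertex form a subtree. All hold, so the decomposition is valid with width 3 − 1 = 2.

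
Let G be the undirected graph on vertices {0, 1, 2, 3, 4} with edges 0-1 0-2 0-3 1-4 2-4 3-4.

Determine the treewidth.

2

A width-2 tree decomposition is:
Bags: B1 = {0, 3, 4}  B2 = {0, 1, 4}  B3 = {0, 2, 4}
Tree: B1–B2, B2–B3
The largest bag has 3 vertices, giving width 2; this decomposition certifies tw(G) ≤ 2. For the lower bound, G contains the cycle 0–3–4–1–0, so G is not a forest; only forests have treewidth ≤ 1, hence tw(G) ≥ 2. The upper and lower bounds meet at 2, so that is the treewidth.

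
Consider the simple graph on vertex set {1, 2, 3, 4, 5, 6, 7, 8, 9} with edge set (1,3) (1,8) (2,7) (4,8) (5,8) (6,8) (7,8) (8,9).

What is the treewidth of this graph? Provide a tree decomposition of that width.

The largest bag has 2 vertices, giving width 1; this decomposition certifies tw(G) ≤ 1. Any graph with an edge has treewidth ≥ 1, and G has the edge 5–8. Hence tw(G) = 1 exactly.

Treewidth 1.
One such decomposition:
Bags: B1 = {5, 8}  B2 = {7, 8}  B3 = {4, 8}  B4 = {6, 8}  B5 = {1, 8}  B6 = {1, 3}  B7 = {8, 9}  B8 = {2, 7}
Tree: B1–B2, B1–B3, B3–B4, B3–B5, B5–B6, B3–B7, B2–B8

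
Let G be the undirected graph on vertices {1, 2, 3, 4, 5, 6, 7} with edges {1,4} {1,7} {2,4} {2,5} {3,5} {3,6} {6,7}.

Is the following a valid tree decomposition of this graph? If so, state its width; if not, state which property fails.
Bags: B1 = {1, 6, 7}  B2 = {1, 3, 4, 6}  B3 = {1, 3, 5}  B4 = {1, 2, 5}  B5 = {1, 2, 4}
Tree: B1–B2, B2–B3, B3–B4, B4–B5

No — bags containing vertex 4 are not connected in the tree.

A tree decomposition must satisfy three properties: every vertex lies in some bag; for every edge, both endpoints lie together in some bag; and for every vertex, the bags containing it form a connected subtree. Here bags containing vertex 4 are not connected in the tree, so the decomposition is invalid.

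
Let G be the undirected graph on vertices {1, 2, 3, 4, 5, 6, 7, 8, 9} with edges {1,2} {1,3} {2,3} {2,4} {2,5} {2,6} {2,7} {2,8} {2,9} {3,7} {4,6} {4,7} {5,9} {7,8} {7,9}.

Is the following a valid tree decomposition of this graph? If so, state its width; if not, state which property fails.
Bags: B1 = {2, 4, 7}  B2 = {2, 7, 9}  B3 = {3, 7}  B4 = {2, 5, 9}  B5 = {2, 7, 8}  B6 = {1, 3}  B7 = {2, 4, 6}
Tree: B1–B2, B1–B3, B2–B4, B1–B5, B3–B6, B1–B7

No — edge (2,3) lies in no bag.

A tree decomposition must satisfy three properties: every vertex lies in some bag; for every edge, both endpoints lie together in some bag; and for every vertex, the bags containing it form a connected subtree. Here edge (2,3) lies in no bag, so the decomposition is invalid.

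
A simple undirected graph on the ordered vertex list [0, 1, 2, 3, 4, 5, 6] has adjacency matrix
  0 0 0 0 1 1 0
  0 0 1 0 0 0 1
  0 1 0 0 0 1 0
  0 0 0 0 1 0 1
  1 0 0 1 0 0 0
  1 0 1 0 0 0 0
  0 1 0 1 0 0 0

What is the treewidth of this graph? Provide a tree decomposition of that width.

Every bag has size at most 3, so the width is 3 − 1 = 2 and tw(G) ≤ 2. Since 4–0–5–2–1–6–3–4 is a cycle in G, G is not acyclic. Forests are exactly the graphs of treewidth ≤ 1, so tw(G) ≥ 2. Therefore the treewidth is 2.

Treewidth 2.
One such decomposition:
Bags: B1 = {0, 4, 5}  B2 = {2, 4, 5}  B3 = {1, 2, 4}  B4 = {1, 4, 6}  B5 = {3, 4, 6}
Tree: B1–B2, B2–B3, B3–B4, B4–B5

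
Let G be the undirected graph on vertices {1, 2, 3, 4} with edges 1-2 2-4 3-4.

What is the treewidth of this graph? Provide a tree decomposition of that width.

Each bag holds 2 vertices, so the decomposition has width 1, which upper-bounds the treewidth. Any graph with an edge has treewidth ≥ 1, and G has the edge 4–2. Hence tw(G) = 1 exactly.

Treewidth 1.
Bags: B1 = {2, 4}  B2 = {1, 2}  B3 = {3, 4}
Tree: B1–B2, B1–B3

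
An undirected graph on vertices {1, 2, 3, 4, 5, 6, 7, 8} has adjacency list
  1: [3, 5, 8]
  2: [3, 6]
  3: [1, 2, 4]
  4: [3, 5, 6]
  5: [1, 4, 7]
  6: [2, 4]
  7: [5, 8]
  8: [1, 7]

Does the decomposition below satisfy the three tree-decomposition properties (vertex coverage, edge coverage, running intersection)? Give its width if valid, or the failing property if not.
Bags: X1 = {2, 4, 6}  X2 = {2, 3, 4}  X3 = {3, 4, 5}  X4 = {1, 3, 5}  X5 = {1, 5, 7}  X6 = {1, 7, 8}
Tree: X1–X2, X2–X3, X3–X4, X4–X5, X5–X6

Checking the three conditions: (i) the bags cover all of {1, 2, 3, 4, 5, 6, 7, 8}; (ii) for each edge, some bag contains both endpoints; (iii) the bags containing any fixed vertex form a subtree. All hold, so the decomposition is valid with width 3 − 1 = 2.

Yes; width 2.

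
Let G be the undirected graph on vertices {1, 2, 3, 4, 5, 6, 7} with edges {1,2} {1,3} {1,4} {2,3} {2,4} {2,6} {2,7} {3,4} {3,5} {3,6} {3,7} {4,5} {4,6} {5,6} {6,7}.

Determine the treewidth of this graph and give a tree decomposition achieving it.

Treewidth 3.
One optimal decomposition is:
Bags: B1 = {1, 2, 3, 4}  B2 = {2, 3, 4, 6}  B3 = {3, 4, 5, 6}  B4 = {2, 3, 6, 7}
Tree: B1–B2, B2–B3, B2–B4

Every bag has size at most 4, so the width is 4 − 1 = 3 and tw(G) ≤ 3. Conversely, {1, 2, 3, 4} is a clique of size 4, and the vertices of any clique must share a bag in every tree decomposition; so some bag has ≥ 4 vertices and tw(G) ≥ 3. Combining the bounds, tw(G) = 3.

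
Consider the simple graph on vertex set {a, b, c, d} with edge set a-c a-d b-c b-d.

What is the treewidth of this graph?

2

A width-2 tree decomposition is:
Bags: B1 = {b, c, d}  B2 = {a, c, d}
Tree: B1–B2
The largest bag has 3 vertices, giving width 2; this decomposition certifies tw(G) ≤ 2. The edges c–b–d–a–c form a cycle, so G is not a tree and its treewidth is at least 2. Therefore the treewidth is 2.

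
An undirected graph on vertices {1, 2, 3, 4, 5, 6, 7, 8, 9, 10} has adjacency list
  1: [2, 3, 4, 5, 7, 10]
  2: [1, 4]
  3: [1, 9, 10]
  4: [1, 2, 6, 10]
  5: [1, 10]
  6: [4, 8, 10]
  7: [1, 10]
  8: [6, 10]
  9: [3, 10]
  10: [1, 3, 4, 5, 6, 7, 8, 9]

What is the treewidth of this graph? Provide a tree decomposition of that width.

Treewidth 2.
Bags: B1 = {1, 4, 10}  B2 = {1, 5, 10}  B3 = {1, 7, 10}  B4 = {4, 6, 10}  B5 = {1, 3, 10}  B6 = {1, 2, 4}  B7 = {6, 8, 10}  B8 = {3, 9, 10}
Tree: B1–B2, B1–B3, B1–B4, B1–B5, B1–B6, B4–B7, B5–B8

The largest bag has 3 vertices, giving width 2; this decomposition certifies tw(G) ≤ 2. Conversely, {1, 2, 4} is a clique of size 3, and the vertices of any clique must share a bag in every tree decomposition; so some bag has ≥ 3 vertices and tw(G) ≥ 2. Therefore the treewidth is 2.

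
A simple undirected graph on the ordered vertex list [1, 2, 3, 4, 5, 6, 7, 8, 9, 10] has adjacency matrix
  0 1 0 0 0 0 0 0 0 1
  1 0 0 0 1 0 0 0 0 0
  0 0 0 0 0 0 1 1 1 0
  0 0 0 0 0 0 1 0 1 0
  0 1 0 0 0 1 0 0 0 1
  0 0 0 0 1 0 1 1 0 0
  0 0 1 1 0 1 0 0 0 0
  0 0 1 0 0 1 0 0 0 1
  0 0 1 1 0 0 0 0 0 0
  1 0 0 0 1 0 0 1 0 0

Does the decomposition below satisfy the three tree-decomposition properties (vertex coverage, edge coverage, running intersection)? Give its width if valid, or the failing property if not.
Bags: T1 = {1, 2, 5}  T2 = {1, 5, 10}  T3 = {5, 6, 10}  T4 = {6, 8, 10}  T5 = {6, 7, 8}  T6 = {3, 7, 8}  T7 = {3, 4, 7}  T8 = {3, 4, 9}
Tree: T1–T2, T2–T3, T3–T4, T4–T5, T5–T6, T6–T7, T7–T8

Yes; width 2.

Vertex coverage: the bags together contain {1, 2, 3, 4, 5, 6, 7, 8, 9, 10}, the full vertex set. Edge coverage: each edge of G has both endpoints in at least one bag. Running intersection: for every vertex, the bags containing it form a connected subtree. All three properties hold, so this is a valid tree decomposition of width max|bag| − 1 = 2, and hence tw(G) ≤ 2.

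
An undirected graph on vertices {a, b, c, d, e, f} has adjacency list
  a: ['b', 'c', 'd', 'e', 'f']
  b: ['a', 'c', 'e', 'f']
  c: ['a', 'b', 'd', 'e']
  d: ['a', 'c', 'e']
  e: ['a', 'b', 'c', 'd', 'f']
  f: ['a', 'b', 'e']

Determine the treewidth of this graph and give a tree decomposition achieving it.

Treewidth 3.
One such decomposition:
Bags: B1 = {a, c, d, e}  B2 = {a, b, c, e}  B3 = {a, b, e, f}
Tree: B1–B2, B2–B3

Every bag has size at most 4, so the width is 4 − 1 = 3 and tw(G) ≤ 3. On the other hand G contains the 4-clique {a, c, d, e}. A clique must lie in a single bag of any decomposition, so no decomposition can have width below 3. Therefore the treewidth is 3.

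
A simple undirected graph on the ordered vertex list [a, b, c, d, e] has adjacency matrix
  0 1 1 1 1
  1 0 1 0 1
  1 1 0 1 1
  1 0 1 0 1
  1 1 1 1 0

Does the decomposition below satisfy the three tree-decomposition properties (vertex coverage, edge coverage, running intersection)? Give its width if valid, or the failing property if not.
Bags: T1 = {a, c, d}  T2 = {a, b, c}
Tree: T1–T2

A tree decomposition must satisfy three properties: every vertex lies in some bag; for every edge, both endpoints lie together in some bag; and for every vertex, the bags containing it form a connected subtree. Here vertex e appears in no bag, so the decomposition is invalid.

No — vertex e appears in no bag.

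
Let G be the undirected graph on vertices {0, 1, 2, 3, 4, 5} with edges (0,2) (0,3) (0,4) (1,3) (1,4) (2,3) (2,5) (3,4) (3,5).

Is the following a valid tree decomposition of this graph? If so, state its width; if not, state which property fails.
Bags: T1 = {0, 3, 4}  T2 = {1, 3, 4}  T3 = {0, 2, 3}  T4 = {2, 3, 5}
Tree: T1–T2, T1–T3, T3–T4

Vertex coverage: the bags together contain {0, 1, 2, 3, 4, 5}, the full vertex set. Edge coverage: each edge of G has both endpoints in at least one bag. Running intersection: for every vertex, the bags containing it form a connected subtree. All three properties hold, so this is a valid tree decomposition of width max|bag| − 1 = 2, and hence tw(G) ≤ 2.

Yes; width 2.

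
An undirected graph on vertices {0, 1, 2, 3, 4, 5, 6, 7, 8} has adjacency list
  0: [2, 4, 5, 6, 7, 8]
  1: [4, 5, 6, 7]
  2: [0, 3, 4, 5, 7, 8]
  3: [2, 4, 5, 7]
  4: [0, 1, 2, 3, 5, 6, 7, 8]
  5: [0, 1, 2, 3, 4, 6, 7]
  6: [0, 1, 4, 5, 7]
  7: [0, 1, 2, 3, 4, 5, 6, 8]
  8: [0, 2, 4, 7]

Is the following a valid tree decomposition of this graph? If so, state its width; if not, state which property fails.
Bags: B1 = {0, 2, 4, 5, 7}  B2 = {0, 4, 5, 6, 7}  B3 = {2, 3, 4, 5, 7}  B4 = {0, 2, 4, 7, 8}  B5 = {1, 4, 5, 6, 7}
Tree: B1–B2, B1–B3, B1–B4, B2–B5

Yes; width 4.

Vertex coverage: the bags together contain {0, 1, 2, 3, 4, 5, 6, 7, 8}, the full vertex set. Edge coverage: each edge of G has both endpoints in at least one bag. Running intersection: for every vertex, the bags containing it form a connected subtree. All three properties hold, so this is a valid tree decomposition of width max|bag| − 1 = 4, and hence tw(G) ≤ 4.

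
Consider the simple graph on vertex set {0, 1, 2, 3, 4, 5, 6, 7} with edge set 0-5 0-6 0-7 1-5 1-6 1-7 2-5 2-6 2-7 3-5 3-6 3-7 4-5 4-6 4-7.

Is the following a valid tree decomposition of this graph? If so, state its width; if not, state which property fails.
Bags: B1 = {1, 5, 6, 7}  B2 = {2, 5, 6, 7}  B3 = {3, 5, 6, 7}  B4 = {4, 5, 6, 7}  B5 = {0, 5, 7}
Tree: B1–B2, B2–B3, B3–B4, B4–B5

A tree decomposition must satisfy three properties: every vertex lies in some bag; for every edge, both endpoints lie together in some bag; and for every vertex, the bags containing it form a connected subtree. Here edge (6,0) lies in no bag, so the decomposition is invalid.

No — edge (6,0) lies in no bag.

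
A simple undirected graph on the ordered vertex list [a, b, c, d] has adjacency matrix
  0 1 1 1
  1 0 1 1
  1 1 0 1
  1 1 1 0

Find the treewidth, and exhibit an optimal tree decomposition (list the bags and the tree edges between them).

Treewidth 3.
Bags: B1 = {a, b, c, d}
Tree: (single bag)

A single bag containing all 4 vertices is trivially a valid decomposition of width 3. Conversely, {a, b, c, d} is a clique of size 4, and the vertices of any clique must share a bag in every tree decomposition; so some bag has ≥ 4 vertices and tw(G) ≥ 3. Therefore the treewidth is 3.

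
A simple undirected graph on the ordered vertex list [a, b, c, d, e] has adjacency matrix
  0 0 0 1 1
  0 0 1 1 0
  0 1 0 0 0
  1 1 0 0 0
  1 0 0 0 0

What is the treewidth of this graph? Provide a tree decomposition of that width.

Treewidth 1.
Bags: B1 = {b, c}  B2 = {b, d}  B3 = {a, d}  B4 = {a, e}
Tree: B1–B2, B2–B3, B3–B4

Each bag holds 2 vertices, so the decomposition has width 1, which upper-bounds the treewidth. Any graph with an edge has treewidth ≥ 1, and G has the edge c–b. Hence tw(G) = 1 exactly.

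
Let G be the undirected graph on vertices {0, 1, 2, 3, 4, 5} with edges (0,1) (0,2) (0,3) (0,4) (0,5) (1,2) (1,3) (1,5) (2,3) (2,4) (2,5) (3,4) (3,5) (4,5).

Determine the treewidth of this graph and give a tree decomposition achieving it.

Every bag has size at most 5, so the width is 5 − 1 = 4 and tw(G) ≤ 4. Conversely, {0, 1, 2, 3, 5} is a clique of size 5, and the vertices of any clique must share a bag in every tree decomposition; so some bag has ≥ 5 vertices and tw(G) ≥ 4. Therefore the treewidth is 4.

Treewidth 4.
One optimal decomposition is:
Bags: B1 = {0, 2, 3, 4, 5}  B2 = {0, 1, 2, 3, 5}
Tree: B1–B2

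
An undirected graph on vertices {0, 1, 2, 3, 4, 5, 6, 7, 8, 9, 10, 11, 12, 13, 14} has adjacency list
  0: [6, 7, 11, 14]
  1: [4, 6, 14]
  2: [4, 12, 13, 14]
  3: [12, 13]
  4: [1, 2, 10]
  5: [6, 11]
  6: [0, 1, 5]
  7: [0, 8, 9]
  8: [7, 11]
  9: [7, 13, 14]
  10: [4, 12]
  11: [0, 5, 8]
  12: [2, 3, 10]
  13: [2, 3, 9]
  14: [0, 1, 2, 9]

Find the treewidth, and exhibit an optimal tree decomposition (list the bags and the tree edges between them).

Every bag has size at most 4, so the width is 4 − 1 = 3 and tw(G) ≤ 3. For the lower bound: the 4 vertex sets {5,8,11}, {6}, {0}, {1,7,9,14} are disjoint, each induces a connected subgraph, and every pair is joined by at least one edge of G. Contracting each set to a single vertex therefore yields K_{4} as a minor, and since treewidth is minor-monotone, tw(G) ≥ tw(K_{4}) = 3. The upper and lower bounds meet at 3, so that is the treewidth.

Treewidth 3.
One such decomposition:
Bags: B1 = {5, 6, 8, 11}  B2 = {0, 6, 8, 11}  B3 = {0, 6, 7, 8}  B4 = {0, 1, 6, 7}  B5 = {0, 1, 7, 14}  B6 = {1, 7, 9, 14}  B7 = {1, 4, 9, 14}  B8 = {2, 4, 9, 14}  B9 = {2, 4, 9, 13}  B10 = {2, 4, 10, 13}  B11 = {2, 10, 12, 13}  B12 = {3, 10, 12, 13}
Tree: B1–B2, B2–B3, B3–B4, B4–B5, B5–B6, B6–B7, B7–B8, B8–B9, B9–B10, B10–B11, B11–B12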